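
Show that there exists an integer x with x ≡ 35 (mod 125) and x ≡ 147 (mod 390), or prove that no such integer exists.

Reduce both congruences modulo 5, which divides 125 and 390: they say x ≡ 35 (mod 5) and x ≡ 147 (mod 5).
However 35 ≡ 0 and 147 ≡ 2 (mod 5), and 0 ≠ 2.
Hence the system has no solution.

There is no such integer.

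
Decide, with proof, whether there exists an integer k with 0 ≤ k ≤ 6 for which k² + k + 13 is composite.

k = 6

At k = 6: 6² + 6 + 13 = 55 = 5·11, which is composite.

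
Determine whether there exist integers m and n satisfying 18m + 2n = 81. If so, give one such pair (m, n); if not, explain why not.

gcd(18, 2) = 2, so every integer of the form 18m + 2n is a multiple of 2.
But 81 = 2·40 + 1, so 2 ∤ 81.
Hence no integers m, n satisfy the equation.

No such integers exist.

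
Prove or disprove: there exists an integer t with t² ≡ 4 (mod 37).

Take t = 2. Then 2² = 4, and since 0 ≤ 4 < 37 this is already reduced: 2² ≡ 4 (mod 37).

t = 2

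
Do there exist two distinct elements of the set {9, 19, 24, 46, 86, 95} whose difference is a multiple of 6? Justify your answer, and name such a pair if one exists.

There is no such pair.

Residues mod 6: 9↦3, 19↦1, 24↦0, 46↦4, 86↦2, 95↦5.
No residue repeats among the 6 elements, so no pair has difference ≡ 0 (mod 6).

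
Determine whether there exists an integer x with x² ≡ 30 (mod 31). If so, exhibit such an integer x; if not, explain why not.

There is no such integer.

31 is prime, so by Euler's criterion 30 is a square mod 31 iff 30^((31−1)/2) = 30^15 ≡ 1 (mod 31).
Squaring successively (mod 31): 30^2 = 900 ≡ 1; 30^4 ≡ 1² = 1 ≡ 1; 30^8 ≡ 1² = 1 ≡ 1.
Since 15 = 8 + 4 + 2 + 1, 30^15 ≡ 1 · 1 · 1 · 30; multiplying out mod 31: 1·1 = 1 ≡ 1, then 1·1 = 1 ≡ 1, then 1·30 = 30 ≡ 30. Thus 30^15 ≡ 30 ≡ −1 (mod 31).
By Euler's criterion 30 is a quadratic non-residue mod 31: no x satisfies x² ≡ 30 (mod 31).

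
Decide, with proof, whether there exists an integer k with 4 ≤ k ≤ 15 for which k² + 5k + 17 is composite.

k = 12

At k = 12: 12² + 5·12 + 17 = 221 = 13·17, which is composite.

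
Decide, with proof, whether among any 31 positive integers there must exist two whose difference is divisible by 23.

Partition the integers by their residue mod 23; there are 23 classes.
Placing 31 integers into 23 classes, some class receives at least two — say a and b.
Their difference a − b is then a multiple of 23.

True.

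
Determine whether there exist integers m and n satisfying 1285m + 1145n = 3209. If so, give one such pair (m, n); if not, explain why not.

No such integers exist.

gcd(1285, 1145) = 5, so every integer of the form 1285m + 1145n is a multiple of 5.
But 3209 is not a multiple of 5 (it leaves remainder 4).
So the equation is unsolvable over ℤ.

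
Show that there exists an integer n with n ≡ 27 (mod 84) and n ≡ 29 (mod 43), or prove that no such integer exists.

n = 3555

Since 84 and 43 share no common factor, CRT says the pair of congruences has a solution (unique mod 3612).
Write n = 27 + 84t and require 27 + 84t ≡ 29 (mod 43), i.e. 84t ≡ 2 (mod 43).
84 ≡ 41 (mod 43), so this reads 41t ≡ 2 (mod 43). Since 41·21 = 861 = 20·43 + 1, the inverse of 41 mod 43 is 21.
Therefore t ≡ 21·2 = 42 (mod 43).
With t = 42: n = 27 + 84·42 = 3555.
Check: 3555 mod 84 = 27, 3555 mod 43 = 29. ✓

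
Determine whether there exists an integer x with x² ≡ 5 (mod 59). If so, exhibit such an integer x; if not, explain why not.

x = 51 works: 51² = 2601, and 2601 − 5 = 2596 = 44·59.

x = 51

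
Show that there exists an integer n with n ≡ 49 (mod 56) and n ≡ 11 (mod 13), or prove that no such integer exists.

n = 609

gcd(56, 13) = 1, so the Chinese Remainder Theorem guarantees exactly one residue class mod 728 satisfying both.
Write n = 49 + 56t and require 49 + 56t ≡ 11 (mod 13), i.e. 56t ≡ 1 (mod 13).
56 ≡ 4 (mod 13), so this reads 4t ≡ 1 (mod 13). To invert 4 modulo 13: 13 = 3·4 + 1, 4 = 4·1 + 0, and unwinding, 1 = 13 − 3·4. Thus 4⁻¹ ≡ -3 ≡ 10 (mod 13).
Multiplying by 10: t ≡ 10·1 = 10 (mod 13).
Taking t = 10 gives n = 49 + 56·10 = 609.
Indeed 609 ≡ 49 (mod 56) and 609 ≡ 11 (mod 13).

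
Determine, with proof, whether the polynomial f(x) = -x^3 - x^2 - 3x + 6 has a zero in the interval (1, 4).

Yes, f has a root in the interval.

f(1) = 1 and f(4) = -86, which have opposite signs.
Since f is a polynomial it is continuous on [1, 4].
By the Intermediate Value Theorem, f takes the value 0 somewhere in the open interval.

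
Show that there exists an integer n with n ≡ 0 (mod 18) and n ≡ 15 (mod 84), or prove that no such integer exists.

Reduce both congruences modulo 6, which divides 18 and 84: they say n ≡ 0 (mod 6) and n ≡ 15 (mod 6).
But 0 mod 6 = 0 while 15 mod 6 = 3, a contradiction.
Therefore no such n exists.

No, no such integer exists.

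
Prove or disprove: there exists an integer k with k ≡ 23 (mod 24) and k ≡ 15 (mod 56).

k = 71

Here gcd(24, 56) = 8, and both 23 and 15 leave remainder 7 mod 8, so the system is consistent.
List candidates k ≡ 23 (mod 24): 23, 47, 71. Modulo 56 these are 23, 47, 15; 71 gives 15 as required.
Check: 71 mod 24 = 23, 71 mod 56 = 15. ✓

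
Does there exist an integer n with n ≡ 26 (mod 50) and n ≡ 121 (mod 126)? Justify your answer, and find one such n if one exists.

gcd(50, 126) = 2. If n ≡ 26 (mod 50) and n ≡ 121 (mod 126), then n ≡ 26 (mod 2) and n ≡ 121 (mod 2).
However 26 ≡ 0 and 121 ≡ 1 (mod 2), and 0 ≠ 1.
Hence the system has no solution.

No, no such integer exists.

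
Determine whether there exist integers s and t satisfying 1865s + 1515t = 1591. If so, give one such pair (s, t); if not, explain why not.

gcd(1865, 1515) = 5, so every integer of the form 1865s + 1515t is a multiple of 5.
But 1591 = 5·318 + 1, so 5 ∤ 1591.
Therefore 1865s + 1515t = 1591 has no solution in integers.

There are no such integers.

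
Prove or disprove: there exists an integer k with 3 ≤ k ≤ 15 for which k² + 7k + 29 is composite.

k = 14

At k = 14: 14² + 7·14 + 29 = 323 = 17·19, which is composite.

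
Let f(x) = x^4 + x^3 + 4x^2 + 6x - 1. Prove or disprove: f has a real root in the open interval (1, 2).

f(1) = 11 and f(2) = 51, both positive, so a sign-change argument is unavailable; we show f keeps this sign on the whole interval.
Substitute x = 1 + u, where 0 < u < 1 on the interval. Expanding, f(1 + u) = u^4 + 5u^3 + 13u^2 + 21u + 11.
All 5 nonzero coefficients of this polynomial in u are positive; hence for u > 0 the value is a sum of positive terms (the constant 11 among them).
So f is strictly positive on (1, 2); no root exists in the interval.

f has no root in that interval.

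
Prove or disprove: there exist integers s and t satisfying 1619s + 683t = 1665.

1619 and 683 are coprime, so 1619s + 683t ranges over all of ℤ.
Dividing repeatedly: 1619 = 2·683 + 253, 683 = 2·253 + 177, 253 = 1·177 + 76, 177 = 2·76 + 25, 76 = 3·25 + 1, 25 = 25·1 + 0.
Unwinding: 1 = 76 − 3·25 = 76 − 3·(177 − 2·76) = −3·177 + 7·76 = −3·177 + 7·(253 − 1·177) = 7·253 − 10·177 = 7·253 − 10·(683 − 2·253) = −10·683 + 27·253 = −10·683 + 27·(1619 − 2·683) = 27·1619 − 64·683, i.e. 1619·27 + 683·(-64) = 1.
Scaling by 1665 gives the particular solution (s, t) = (44955, -106560).
Subtracting 65·683 from s and adding 65·1619 to t gives the tidier solution (560, -1325).
Check: 1619·560 + 683·(-1325) = 906640 − 904975 = 1665. ✓

s = 560, t = -1325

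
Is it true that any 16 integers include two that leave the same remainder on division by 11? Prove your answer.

Yes, this is always true.

There are exactly 11 possible remainders on division by 11.
Placing 16 integers into 11 classes, some class receives at least two — say a and b.
So a and b have equal remainders mod 11, which is exactly what was to be shown.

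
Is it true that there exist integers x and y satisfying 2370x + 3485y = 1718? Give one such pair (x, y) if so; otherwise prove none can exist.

Any value of 2370x + 3485y is a multiple of gcd(2370, 3485) = 5.
But 1718 = 5·343 + 3, so 5 ∤ 1718.
Hence no integers x, y satisfy the equation.

No, no such integers exist.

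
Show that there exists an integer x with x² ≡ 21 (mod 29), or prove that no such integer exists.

No, no such integer exists.

Apply Euler's criterion with the prime 29: 21 is a quadratic residue iff 21^14 ≡ 1 (mod 29), and a non-residue iff it is ≡ −1.
Repeated squaring mod 29: 21^2 = 441 ≡ 6; 21^4 ≡ 6² = 36 ≡ 7; 21^8 ≡ 7² = 49 ≡ 20.
Since 14 = 8 + 4 + 2, 21^14 ≡ 20 · 7 · 6; multiplying out mod 29: 20·7 = 140 ≡ 24, then 24·6 = 144 ≡ 28. Thus 21^14 ≡ 28 ≡ −1 (mod 29).
By Euler's criterion 21 is a quadratic non-residue mod 29: no x satisfies x² ≡ 21 (mod 29).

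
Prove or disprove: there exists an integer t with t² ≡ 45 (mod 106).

The prime 53 divides 106, so t² ≡ 45 (mod 106) would force t² ≡ 45 (mod 53).
53 is prime, so by Euler's criterion 45 is a square mod 53 iff 45^((53−1)/2) = 45^26 ≡ 1 (mod 53).
Squaring successively (mod 53): 45^2 = 2025 ≡ 11; 45^4 ≡ 11² = 121 ≡ 15; 45^8 ≡ 15² = 225 ≡ 13; 45^16 ≡ 13² = 169 ≡ 10.
Since 26 = 16 + 8 + 2, 45^26 ≡ 10 · 13 · 11; multiplying out mod 53: 10·13 = 130 ≡ 24, then 24·11 = 264 ≡ 52. Thus 45^26 ≡ 52 ≡ −1 (mod 53).
By Euler's criterion 45 is a quadratic non-residue mod 53: no t satisfies t² ≡ 45 (mod 53).
So 45 is not a square mod 53, and hence 45 is not a square mod 106.

No, no such integer exists.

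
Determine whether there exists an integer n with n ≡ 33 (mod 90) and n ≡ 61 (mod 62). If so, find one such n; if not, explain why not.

gcd(90, 62) = 2. A simultaneous solution exists iff 33 ≡ 61 (mod 2); here 33 mod 2 = 1 = 61 mod 2, so it does.
The integers ≡ 33 (mod 90) are 33, 123, …; their remainders mod 62 are 33, 61, so n = 123 is the first that is ≡ 61 (mod 62).
Indeed 123 ≡ 33 (mod 90) and 123 ≡ 61 (mod 62).

n = 123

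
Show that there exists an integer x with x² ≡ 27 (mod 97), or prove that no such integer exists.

x = 67

Take x = 67. Then 67² = 4489 = 46·97 + 27, so 67² ≡ 27 (mod 97).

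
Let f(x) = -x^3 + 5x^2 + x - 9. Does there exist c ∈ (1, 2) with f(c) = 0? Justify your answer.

Yes, f has a root in the interval.

f(1) = -4 and f(2) = 5, which have opposite signs.
As a polynomial, f is continuous on every closed interval.
The Intermediate Value Theorem then guarantees some c ∈ (1, 2) with f(c) = 0.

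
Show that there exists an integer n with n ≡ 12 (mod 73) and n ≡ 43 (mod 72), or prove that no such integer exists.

gcd(73, 72) = 1, so the Chinese Remainder Theorem guarantees exactly one residue class mod 5256 satisfying both.
Any solution of the first congruence is n = 12 + 73t; substituting into the second, 73t ≡ 43 − 12 ≡ 31 (mod 72).
73 ≡ 1 (mod 72), so this reads 1t ≡ 31 (mod 72). So t ≡ 31 (mod 72).
With t = 31: n = 12 + 73·31 = 2275.
Verify: 2275 = 31·73 + 12 and 2275 = 31·72 + 43. ✓

n = 2275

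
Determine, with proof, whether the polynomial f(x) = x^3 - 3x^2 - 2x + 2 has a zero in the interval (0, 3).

f(0) = 2 and f(3) = -4, which have opposite signs.
As a polynomial, f is continuous on every closed interval.
By the Intermediate Value Theorem, f takes the value 0 somewhere in the open interval.

Yes, f has a root in the interval.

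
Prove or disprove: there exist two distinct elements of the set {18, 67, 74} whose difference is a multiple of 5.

Residues mod 5: 18↦3, 67↦2, 74↦4.
All 3 residues are distinct, so no two elements differ by a multiple of 5.

No, no such pair exists.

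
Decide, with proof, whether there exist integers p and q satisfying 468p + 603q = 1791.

Since gcd(468, 603) = 9 and 1791 = 9·199, Bézout's identity guarantees a solution.
Dividing through by 9 reduces the equation to 52p + 67q = 199.
Run the Euclidean algorithm on 67 and 52: 67 = 1·52 + 15, 52 = 3·15 + 7, 15 = 2·7 + 1, 7 = 7·1 + 0.
Back-substituting, 1 = 15 − 2·7 = 15 − 2·(52 − 3·15) = −2·52 + 7·15 = −2·52 + 7·(67 − 1·52) = 7·67 − 9·52; that is, 52·(-9) + 67·7 = 1.
Times 199: 52·(-1791) + 67·1393 = 199, so (-1791, 1393) solves it.
The general solution is p = -1791 + 67k, q = 1393 − 52k; taking k = 27 gives the smaller pair p = 18, q = -11.
Indeed 468·18 + 603·(-11) = 8424 − 6633 = 1791.

p = 18, q = -11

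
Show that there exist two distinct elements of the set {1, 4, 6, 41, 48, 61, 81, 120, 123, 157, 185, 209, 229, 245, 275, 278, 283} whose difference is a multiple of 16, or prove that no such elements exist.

1 and 81 are such a pair.

Reduce each element mod 16: 1↦1, 4↦4, 6↦6, 41↦9, 48↦0, 61↦13, 81↦1, 120↦8, 123↦11, 157↦13, 185↦9, 209↦1, 229↦5, 245↦5, 275↦3, 278↦6, 283↦11. The residue 1 repeats (at 1 and 81), and 81 − 1 = 80 = 5·16.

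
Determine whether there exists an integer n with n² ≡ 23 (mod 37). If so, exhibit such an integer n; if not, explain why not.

Apply Euler's criterion with the prime 37: 23 is a quadratic residue iff 23^18 ≡ 1 (mod 37), and a non-residue iff it is ≡ −1.
Squaring successively (mod 37): 23^2 = 529 ≡ 11; 23^4 ≡ 11² = 121 ≡ 10; 23^8 ≡ 10² = 100 ≡ 26; 23^16 ≡ 26² = 676 ≡ 10.
Since 18 = 16 + 2, 23^18 ≡ 10 · 11; multiplying out mod 37: 10·11 = 110 ≡ 36. Thus 23^18 ≡ 36 ≡ −1 (mod 37).
By Euler's criterion 23 is a quadratic non-residue mod 37: no n satisfies n² ≡ 23 (mod 37).

No such integer exists.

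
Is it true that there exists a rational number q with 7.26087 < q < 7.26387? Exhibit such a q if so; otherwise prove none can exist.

Multiplying by 19: 19·7.26087 = 137.95653 and 19·7.26387 = 138.01353, so the integer 138 lies strictly between them.
Dividing back, 7.26087 < 138/19 < 7.26387, and 138/19 is rational.

q = 138/19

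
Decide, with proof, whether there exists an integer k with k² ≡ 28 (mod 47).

k = 13

k = 13 works: 13² = 169, and 169 − 28 = 141 = 3·47.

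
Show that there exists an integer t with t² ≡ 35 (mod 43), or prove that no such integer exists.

t = 32

t = 32 works: 32² = 1024, and 1024 − 35 = 989 = 23·43.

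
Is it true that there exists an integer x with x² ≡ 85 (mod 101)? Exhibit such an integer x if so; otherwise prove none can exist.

Take x = 40. Then 40² = 1600 = 15·101 + 85, so 40² ≡ 85 (mod 101).

x = 40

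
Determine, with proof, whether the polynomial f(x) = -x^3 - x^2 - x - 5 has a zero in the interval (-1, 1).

Evaluate at the endpoints: f(-1) = -4, f(1) = -8 — same sign (negative).
The derivative f'(x) = -3x^2 - 2x - 1 is a quadratic with discriminant (-2)² − 4·(-3)·(-1) = -8 < 0; it never vanishes, so it is always negative (sign of the leading coefficient).
So f is strictly decreasing; between -1 and 1 its values lie between f(-1) = -4 and f(1) = -8, all negative. Therefore f has no root in (-1, 1).

No.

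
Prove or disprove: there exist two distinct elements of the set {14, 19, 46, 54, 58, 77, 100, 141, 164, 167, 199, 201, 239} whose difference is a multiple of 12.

19 mod 12 = 7 and 199 mod 12 = 7, so 199 − 19 = 180 = 15·12.

Yes: 19 and 199.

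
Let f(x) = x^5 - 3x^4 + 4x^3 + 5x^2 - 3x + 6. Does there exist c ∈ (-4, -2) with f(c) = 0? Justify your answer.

f(-4) = -1950 and f(-2) = -80, both negative, so a sign-change argument is unavailable; we show f keeps this sign on the whole interval.
Substitute x = -2 − u, where 0 < u < 2 on the interval. Expanding, f(-2 − u) = -u^5 - 13u^4 - 68u^3 - 171u^2 - 201u - 80.
All 6 nonzero coefficients of this polynomial in u are negative; hence for u > 0 the value is a sum of negative terms (the constant -80 among them).
So f is strictly negative on (-4, -2); no root exists in the interval.

No such root exists.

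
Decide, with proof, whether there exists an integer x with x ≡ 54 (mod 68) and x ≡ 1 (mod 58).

gcd(68, 58) = 2. If x ≡ 54 (mod 68) and x ≡ 1 (mod 58), then x ≡ 54 (mod 2) and x ≡ 1 (mod 2).
However 54 ≡ 0 and 1 ≡ 1 (mod 2), and 0 ≠ 1.
Therefore no such x exists.

There is no such integer.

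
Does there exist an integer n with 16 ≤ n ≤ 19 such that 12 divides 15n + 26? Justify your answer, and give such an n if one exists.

The values of 15n + 26 for n = 16, 17, 18, 19 are 266, 281, 296, 311; reduced mod 12 these are 2, 5, 8, 11.
None is 0, so 12 never divides 15n + 26 on this range.

There is no such integer n in that range.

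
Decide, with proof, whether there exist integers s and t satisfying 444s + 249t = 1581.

s = 3, t = 1

gcd(444, 249) = 3, and 3 divides 1581, so integer solutions exist.
Dividing through by 3 reduces the equation to 148s + 83t = 527.
Run the Euclidean algorithm on 148 and 83: 148 = 1·83 + 65, 83 = 1·65 + 18, 65 = 3·18 + 11, 18 = 1·11 + 7, 11 = 1·7 + 4, 7 = 1·4 + 3, 4 = 1·3 + 1, 3 = 3·1 + 0.
Working back up the chain: 1 = 4 − 1·3 = 4 − (7 − 1·4) = −7 + 2·4 = −7 + 2·(11 − 1·7) = 2·11 − 3·7 = 2·11 − 3·(18 − 1·11) = −3·18 + 5·11 = −3·18 + 5·(65 − 3·18) = 5·65 − 18·18 = 5·65 − 18·(83 − 1·65) = −18·83 + 23·65 = −18·83 + 23·(148 − 1·83) = 23·148 − 41·83. So 148·23 + 83·(-41) = 1.
Multiplying through by 527: s = 23·527 = 12121, t = (-41)·527 = -21607 is a solution.
Shifting by a multiple of (83, −148) keeps it a solution: s = 12121 − 146·83 = 3, t = -21607 + 146·148 = 1.
Check: 444·3 + 249·1 = 1332 + 249 = 1581. ✓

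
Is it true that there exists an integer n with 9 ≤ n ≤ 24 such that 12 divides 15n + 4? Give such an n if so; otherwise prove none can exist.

No such integer n in that range exists.

At n = 9, 15·9 + 4 = 139 ≡ 7 (mod 12), and each step in n adds 15 ≡ 3 (mod 12), giving residues 7, 10, 1, 4, 7, 10, 1, 4, 7, 10, 1, 4, 7, 10, 1, 4 for n = 9, 10, …, 24.
None is 0, so 12 never divides 15n + 4 on this range.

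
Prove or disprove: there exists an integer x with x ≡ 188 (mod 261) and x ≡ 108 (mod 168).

Both moduli are multiples of 3 = gcd(261, 168), so any solution would satisfy x ≡ 188 and x ≡ 108 modulo 3 simultaneously.
However 188 ≡ 2 and 108 ≡ 0 (mod 3), and 2 ≠ 0.
Hence the system has no solution.

No, no such integer exists.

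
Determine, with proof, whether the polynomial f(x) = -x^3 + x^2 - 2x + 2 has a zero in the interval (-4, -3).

No.

Evaluate at the endpoints: f(-4) = 90, f(-3) = 44 — same sign (positive).
The derivative f'(x) = -3x^2 + 2x - 2 is a quadratic with discriminant 2² − 4·(-3)·(-2) = -20 < 0; it never vanishes, so it is always negative (sign of the leading coefficient).
Hence f is strictly decreasing on ℝ, and in particular on [-4, -3]. A strictly monotone function with same-sign endpoint values stays positive on the whole interval, so f has no zero in (-4, -3).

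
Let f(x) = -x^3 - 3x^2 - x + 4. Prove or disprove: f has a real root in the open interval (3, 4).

No such root exists.

The endpoint values f(3) = -53 and f(4) = -112 are both negative. Claim: f(x) < 0 for every x in (3, 4).
Substitute x = 3 + u, where 0 < u < 1 on the interval. Expanding, f(3 + u) = -u^3 - 12u^2 - 46u - 53.
All 4 nonzero coefficients of this polynomial in u are negative; hence for u > 0 the value is a sum of negative terms (the constant -53 among them).
Therefore f(x) < 0 throughout (3, 4), and f has no zero there.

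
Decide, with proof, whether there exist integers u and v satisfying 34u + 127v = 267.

u = 34, v = -7

34 and 127 are coprime, so 34u + 127v ranges over all of ℤ.
Euclidean algorithm: 127 = 3·34 + 25, 34 = 1·25 + 9, 25 = 2·9 + 7, 9 = 1·7 + 2, 7 = 3·2 + 1, 2 = 2·1 + 0.
Working back up the chain: 1 = 7 − 3·2 = 7 − 3·(9 − 1·7) = −3·9 + 4·7 = −3·9 + 4·(25 − 2·9) = 4·25 − 11·9 = 4·25 − 11·(34 − 1·25) = −11·34 + 15·25 = −11·34 + 15·(127 − 3·34) = 15·127 − 56·34. So 34·(-56) + 127·15 = 1.
Scaling by 267 gives the particular solution (u, v) = (-14952, 4005).
Adding 118·127 to u and subtracting 118·34 from v gives the tidier solution (34, -7).
Indeed 34·34 + 127·(-7) = 1156 − 889 = 267.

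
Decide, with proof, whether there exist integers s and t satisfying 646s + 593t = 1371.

Since gcd(646, 593) = 1, every integer is an integer combination of 646 and 593.
Run the Euclidean algorithm on 646 and 593: 646 = 1·593 + 53, 593 = 11·53 + 10, 53 = 5·10 + 3, 10 = 3·3 + 1, 3 = 3·1 + 0.
Back-substituting, 1 = 10 − 3·3 = 10 − 3·(53 − 5·10) = −3·53 + 16·10 = −3·53 + 16·(593 − 11·53) = 16·593 − 179·53 = 16·593 − 179·(646 − 1·593) = −179·646 + 195·593; that is, 646·(-179) + 593·195 = 1.
Scaling by 1371 gives the particular solution (s, t) = (-245409, 267345).
Adding 414·593 to s and subtracting 414·646 from t gives the tidier solution (93, -99).
Indeed 646·93 + 593·(-99) = 60078 − 58707 = 1371.

s = 93, t = -99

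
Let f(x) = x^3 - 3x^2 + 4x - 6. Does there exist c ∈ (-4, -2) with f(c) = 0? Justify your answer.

No such root exists.

Evaluate at the endpoints: f(-4) = -134, f(-2) = -34 — same sign (negative).
f'(x) = 3x^2 - 6x + 4 has discriminant (-6)² − 4·3·4 = -12 < 0, so f' has no real roots and is positive for every real x.
So f is strictly increasing; between -4 and -2 its values lie between f(-4) = -134 and f(-2) = -34, all negative. Therefore f has no root in (-4, -2).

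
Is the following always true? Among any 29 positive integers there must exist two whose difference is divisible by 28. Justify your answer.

Yes, this is always true.

Partition the integers by their residue mod 28; there are 28 classes.
With 29 integers and only 28 classes, the pigeonhole principle forces two of them, say a and b, into the same class.
Their difference a − b is then a multiple of 28.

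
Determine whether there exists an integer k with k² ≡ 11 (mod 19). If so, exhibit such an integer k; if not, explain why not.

Take k = 12. Then 12² = 144 = 7·19 + 11, so 12² ≡ 11 (mod 19).

k = 12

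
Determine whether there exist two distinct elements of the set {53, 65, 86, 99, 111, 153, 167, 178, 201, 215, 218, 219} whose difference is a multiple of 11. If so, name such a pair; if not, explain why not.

Both 53 and 86 leave remainder 9 on division by 11; their difference 33 = 3·11 is a multiple of 11.

The pair (53, 86) works.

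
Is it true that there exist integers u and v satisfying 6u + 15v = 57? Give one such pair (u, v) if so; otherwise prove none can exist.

Since gcd(6, 15) = 3 and 57 = 3·19, Bézout's identity guarantees a solution.
Dividing through by 3 reduces the equation to 2u + 5v = 19.
Euclidean algorithm: 5 = 2·2 + 1, 2 = 2·1 + 0.
Unwinding: 1 = 5 − 2·2, i.e. 2·(-2) + 5·1 = 1.
Scaling by 19 gives the particular solution (u, v) = (-38, 19).
Adding 8·5 to u and subtracting 8·2 from v gives the tidier solution (2, 3).
Indeed 6·2 + 15·3 = 12 + 45 = 57.

u = 2, v = 3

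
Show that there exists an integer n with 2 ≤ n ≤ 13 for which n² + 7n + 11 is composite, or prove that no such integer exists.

At n = 9: 9² + 7·9 + 11 = 155 = 5·31, which is composite.

n = 9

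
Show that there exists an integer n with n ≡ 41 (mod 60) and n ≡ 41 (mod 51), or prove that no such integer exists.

n = 41

gcd(60, 51) = 3. A simultaneous solution exists iff 41 ≡ 41 (mod 3); here 41 mod 3 = 2 = 41 mod 3, so it does.
In fact n = 41 itself already satisfies 41 mod 51 = 41.
Verify: 41 = 0·60 + 41 and 41 = 0·51 + 41. ✓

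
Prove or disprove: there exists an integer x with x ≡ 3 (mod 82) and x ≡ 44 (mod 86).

There is no such integer.

gcd(82, 86) = 2. If x ≡ 3 (mod 82) and x ≡ 44 (mod 86), then x ≡ 3 (mod 2) and x ≡ 44 (mod 2).
However 3 ≡ 1 and 44 ≡ 0 (mod 2), and 1 ≠ 0.
Hence the system has no solution.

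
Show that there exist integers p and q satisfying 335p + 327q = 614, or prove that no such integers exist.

Since gcd(335, 327) = 1, every integer is an integer combination of 335 and 327.
Euclidean algorithm: 335 = 1·327 + 8, 327 = 40·8 + 7, 8 = 1·7 + 1, 7 = 7·1 + 0.
Back-substituting, 1 = 8 − 1·7 = 8 − (327 − 40·8) = −327 + 41·8 = −327 + 41·(335 − 1·327) = 41·335 − 42·327; that is, 335·41 + 327·(-42) = 1.
Scaling by 614 gives the particular solution (p, q) = (25174, -25788).
Shifting by a multiple of (327, −335) keeps it a solution: p = 25174 − 76·327 = 322, q = -25788 + 76·335 = -328.
Indeed 335·322 + 327·(-328) = 107870 − 107256 = 614.

p = 322, q = -328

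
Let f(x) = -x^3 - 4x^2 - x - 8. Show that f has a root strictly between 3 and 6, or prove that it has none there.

f has no root in that interval.

The endpoint values f(3) = -74 and f(6) = -374 are both negative. Claim: f(x) < 0 for every x in (3, 6).
Shift to the endpoint 3: with x = 3 + u (0 < u < 3), one computes f(3 + u) = -u^3 - 13u^2 - 52u - 74.
The nonzero coefficients here are all negative, so for u > 0 every term is negative (or zero), and the constant term -74 is strictly negative.
So f is strictly negative on (3, 6); no root exists in the interval.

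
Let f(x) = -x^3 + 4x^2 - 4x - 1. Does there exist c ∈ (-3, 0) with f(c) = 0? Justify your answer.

Yes, f has a root in the interval.

f(-3) = 74 and f(0) = -1, which have opposite signs.
As a polynomial, f is continuous on every closed interval.
So by the Intermediate Value Theorem there is a c strictly between -3 and 0 with f(c) = 0.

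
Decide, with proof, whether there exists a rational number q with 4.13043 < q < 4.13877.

q = 62/15

Multiplying by 15: 15·4.13043 = 61.95645 and 15·4.13877 = 62.08155, so the integer 62 lies strictly between them.
Dividing back, 4.13043 < 62/15 < 4.13877, and 62/15 is rational.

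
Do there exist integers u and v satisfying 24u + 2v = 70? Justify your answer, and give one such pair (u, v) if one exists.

u = 0, v = 35

Every value of 24u + 2v is a multiple of gcd(24, 2) = 2; since 2 ∣ 70, solutions exist.
Dividing through by 2 reduces the equation to 12u + 1v = 35.
The coefficient of v is 1, so setting u = 0 and v = 35 already solves it.
Check: 24·0 + 2·35 = 0 + 70 = 70. ✓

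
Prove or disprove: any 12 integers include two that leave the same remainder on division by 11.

There are exactly 11 possible remainders on division by 11.
Since 12 > 11, two of the 12 integers must share a residue class by the pigeonhole principle; call them a and b.
So a and b have equal remainders mod 11, which is exactly what was to be shown.

Yes.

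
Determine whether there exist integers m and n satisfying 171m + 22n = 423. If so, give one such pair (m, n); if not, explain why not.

Since gcd(171, 22) = 1, every integer is an integer combination of 171 and 22.
Euclidean algorithm: 171 = 7·22 + 17, 22 = 1·17 + 5, 17 = 3·5 + 2, 5 = 2·2 + 1, 2 = 2·1 + 0.
Unwinding: 1 = 5 − 2·2 = 5 − 2·(17 − 3·5) = −2·17 + 7·5 = −2·17 + 7·(22 − 1·17) = 7·22 − 9·17 = 7·22 − 9·(171 − 7·22) = −9·171 + 70·22, i.e. 171·(-9) + 22·70 = 1.
Times 423: 171·(-3807) + 22·29610 = 423, so (-3807, 29610) solves it.
The general solution is m = -3807 + 22k, n = 29610 − 171k; taking k = 174 gives the smaller pair m = 21, n = -144.
Check: 171·21 + 22·(-144) = 3591 − 3168 = 423. ✓

m = 21, n = -144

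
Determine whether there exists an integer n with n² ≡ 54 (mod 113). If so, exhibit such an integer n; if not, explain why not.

113 is prime, so by Euler's criterion 54 is a square mod 113 iff 54^((113−1)/2) = 54^56 ≡ 1 (mod 113).
Squaring successively (mod 113): 54^2 = 2916 ≡ 91; 54^4 ≡ 91² = 8281 ≡ 32; 54^8 ≡ 32² = 1024 ≡ 7; 54^16 ≡ 7² = 49 ≡ 49; 54^32 ≡ 49² = 2401 ≡ 28.
Since 56 = 32 + 16 + 8, 54^56 ≡ 28 · 49 · 7; multiplying out mod 113: 28·49 = 1372 ≡ 16, then 16·7 = 112 ≡ 112. Thus 54^56 ≡ 112 ≡ −1 (mod 113).
The value −1 means 54 is a non-residue modulo 113, so n² ≡ 54 (mod 113) is impossible.

No such integer exists.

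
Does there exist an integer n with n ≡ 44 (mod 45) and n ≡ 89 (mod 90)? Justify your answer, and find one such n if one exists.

n = 89

Here gcd(45, 90) = 45, and both 44 and 89 leave remainder 44 mod 45, so the system is consistent.
The integers ≡ 44 (mod 45) are 44, 89, …; their remainders mod 90 are 44, 89, so n = 89 is the first that is ≡ 89 (mod 90).
Check: 89 mod 45 = 44, 89 mod 90 = 89. ✓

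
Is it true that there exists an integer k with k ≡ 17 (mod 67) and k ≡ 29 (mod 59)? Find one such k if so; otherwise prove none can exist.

gcd(67, 59) = 1, so the Chinese Remainder Theorem guarantees exactly one residue class mod 3953 satisfying both.
Write k = 17 + 67t and require 17 + 67t ≡ 29 (mod 59), i.e. 67t ≡ 12 (mod 59).
67 ≡ 8 (mod 59), so this reads 8t ≡ 12 (mod 59). To invert 8 modulo 59: 59 = 7·8 + 3, 8 = 2·3 + 2, 3 = 1·2 + 1, 2 = 2·1 + 0, and unwinding, 1 = 3 − 1·2 = 3 − (8 − 2·3) = −8 + 3·3 = −8 + 3·(59 − 7·8) = 3·59 − 22·8. Thus 8⁻¹ ≡ -22 ≡ 37 (mod 59).
Multiplying by 37: t ≡ 37·12 = 444 ≡ 31 (mod 59).
With t = 31: k = 17 + 67·31 = 2094.
Verify: 2094 = 31·67 + 17 and 2094 = 35·59 + 29. ✓

k = 2094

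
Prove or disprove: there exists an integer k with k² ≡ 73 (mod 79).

k = 51

Take k = 51. Then 51² = 2601 = 32·79 + 73, so 51² ≡ 73 (mod 79).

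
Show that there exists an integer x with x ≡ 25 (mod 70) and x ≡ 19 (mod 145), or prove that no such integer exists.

No such integer exists.

Both moduli are multiples of 5 = gcd(70, 145), so any solution would satisfy x ≡ 25 and x ≡ 19 modulo 5 simultaneously.
These are incompatible: 25 − 19 = 6 is not divisible by 5.
So no integer satisfies both congruences.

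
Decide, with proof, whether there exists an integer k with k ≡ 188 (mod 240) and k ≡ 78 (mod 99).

No such integer exists.

gcd(240, 99) = 3. If k ≡ 188 (mod 240) and k ≡ 78 (mod 99), then k ≡ 188 (mod 3) and k ≡ 78 (mod 3).
These are incompatible: 188 − 78 = 110 is not divisible by 3.
So no integer satisfies both congruences.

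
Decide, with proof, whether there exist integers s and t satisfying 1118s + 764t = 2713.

gcd(1118, 764) = 2, so every integer of the form 1118s + 764t is a multiple of 2.
But 2713 = 2·1356 + 1, so 2 ∤ 2713.
Therefore 1118s + 764t = 2713 has no solution in integers.

No, no such integers exist.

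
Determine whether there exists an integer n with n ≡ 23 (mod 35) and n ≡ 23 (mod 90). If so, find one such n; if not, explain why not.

n = 23

Here gcd(35, 90) = 5, and both 23 and 23 leave remainder 3 mod 5, so the system is consistent.
In fact n = 23 itself already satisfies 23 mod 90 = 23.
Check: 23 mod 35 = 23, 23 mod 90 = 23. ✓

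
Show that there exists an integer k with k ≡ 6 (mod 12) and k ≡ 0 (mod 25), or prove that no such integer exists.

The moduli 12 and 25 are coprime, so by the Chinese Remainder Theorem a unique solution modulo 300 exists.
Write k = 6 + 12t and require 6 + 12t ≡ 0 (mod 25), i.e. 12t ≡ 19 (mod 25).
Since 12·23 = 276 = 11·25 + 1, the inverse of 12 mod 25 is 23.
Therefore t ≡ 23·19 = 437 ≡ 12 (mod 25).
With t = 12: k = 6 + 12·12 = 150.
Verify: 150 = 12·12 + 6 and 150 = 6·25 + 0. ✓

k = 150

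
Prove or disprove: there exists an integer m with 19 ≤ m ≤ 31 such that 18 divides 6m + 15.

No, no such integer m in that range exists.

For m = 19, 20, …, 31 the values of 6m + 15 modulo 18 are 3, 9, 15, 3, 9, 15, 3, 9, 15, 3, 9, 15, 3 respectively.
The residue 0 does not occur, so no m in [19, 31] makes 6m + 15 a multiple of 18.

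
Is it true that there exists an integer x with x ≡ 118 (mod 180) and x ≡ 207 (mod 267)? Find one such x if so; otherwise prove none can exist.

No such integer exists.

Both moduli are multiples of 3 = gcd(180, 267), so any solution would satisfy x ≡ 118 and x ≡ 207 modulo 3 simultaneously.
These are incompatible: 118 − 207 = -89 is not divisible by 3.
So no integer satisfies both congruences.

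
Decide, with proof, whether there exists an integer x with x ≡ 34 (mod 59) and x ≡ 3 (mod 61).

x = 2748

The moduli 59 and 61 are coprime, so by the Chinese Remainder Theorem a unique solution modulo 3599 exists.
Any solution of the first congruence is x = 34 + 59t; substituting into the second, 59t ≡ 3 − 34 ≡ 30 (mod 61).
Since 59·30 = 1770 = 29·61 + 1, the inverse of 59 mod 61 is 30.
Therefore t ≡ 30·30 = 900 ≡ 46 (mod 61).
Taking t = 46 gives x = 34 + 59·46 = 2748.
Indeed 2748 ≡ 34 (mod 59) and 2748 ≡ 3 (mod 61).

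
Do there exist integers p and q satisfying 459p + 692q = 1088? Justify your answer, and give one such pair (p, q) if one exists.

Since gcd(459, 692) = 1, every integer is an integer combination of 459 and 692.
Dividing repeatedly: 692 = 1·459 + 233, 459 = 1·233 + 226, 233 = 1·226 + 7, 226 = 32·7 + 2, 7 = 3·2 + 1, 2 = 2·1 + 0.
Working back up the chain: 1 = 7 − 3·2 = 7 − 3·(226 − 32·7) = −3·226 + 97·7 = −3·226 + 97·(233 − 1·226) = 97·233 − 100·226 = 97·233 − 100·(459 − 1·233) = −100·459 + 197·233 = −100·459 + 197·(692 − 1·459) = 197·692 − 297·459. So 459·(-297) + 692·197 = 1.
Times 1088: 459·(-323136) + 692·214336 = 1088, so (-323136, 214336) solves it.
Adding 467·692 to p and subtracting 467·459 from q gives the tidier solution (28, -17).
Check: 459·28 + 692·(-17) = 12852 − 11764 = 1088. ✓

p = 28, q = -17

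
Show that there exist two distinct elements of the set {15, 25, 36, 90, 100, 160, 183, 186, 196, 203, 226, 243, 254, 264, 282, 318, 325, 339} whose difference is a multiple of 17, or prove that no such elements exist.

The pair (15, 100) works.

15 mod 17 = 15 and 100 mod 17 = 15, so 100 − 15 = 85 = 5·17.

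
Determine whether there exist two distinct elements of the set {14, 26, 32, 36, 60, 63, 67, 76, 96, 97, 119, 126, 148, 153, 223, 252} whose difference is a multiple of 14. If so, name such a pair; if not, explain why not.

The pair (14, 126) works.

Reduce each element mod 14: 14↦0, 26↦12, 32↦4, 36↦8, 60↦4, 63↦7, 67↦11, 76↦6, 96↦12, 97↦13, 119↦7, 126↦0, 148↦8, 153↦13, 223↦13, 252↦0. The residue 0 repeats (at 14 and 126), and 126 − 14 = 112 = 8·14.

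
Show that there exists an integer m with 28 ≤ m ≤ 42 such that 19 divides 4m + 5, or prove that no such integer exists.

m = 32

Scanning upward from m = 28 gives 117, 121, 125, 129, none divisible by 19. At m = 32 we get 4·32 + 5 = 133, and 133 = 19·7.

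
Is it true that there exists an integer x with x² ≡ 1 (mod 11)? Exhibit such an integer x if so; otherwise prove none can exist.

x = 10 works: 10² = 100, and 100 − 1 = 99 = 9·11.

x = 10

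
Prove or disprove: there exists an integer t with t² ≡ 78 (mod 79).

No, no such integer exists.

Apply Euler's criterion with the prime 79: 78 is a quadratic residue iff 78^39 ≡ 1 (mod 79), and a non-residue iff it is ≡ −1.
Repeated squaring mod 79: 78^2 = 6084 ≡ 1; 78^4 ≡ 1² = 1 ≡ 1; 78^8 ≡ 1² = 1 ≡ 1; 78^16 ≡ 1² = 1 ≡ 1; 78^32 ≡ 1² = 1 ≡ 1.
Since 39 = 32 + 4 + 2 + 1, 78^39 ≡ 1 · 1 · 1 · 78; multiplying out mod 79: 1·1 = 1 ≡ 1, then 1·1 = 1 ≡ 1, then 1·78 = 78 ≡ 78. Thus 78^39 ≡ 78 ≡ −1 (mod 79).
The value −1 means 78 is a non-residue modulo 79, so t² ≡ 78 (mod 79) is impossible.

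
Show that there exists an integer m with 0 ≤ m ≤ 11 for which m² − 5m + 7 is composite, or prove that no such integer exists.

m = 10

At m = 10: 10² − 5·10 + 7 = 57 = 3·19, which is composite.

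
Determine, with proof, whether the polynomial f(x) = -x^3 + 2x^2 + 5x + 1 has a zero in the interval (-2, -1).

Such a root exists.

f(-2) = 7 and f(-1) = -1, which have opposite signs.
Since f is a polynomial it is continuous on [-2, -1].
By the Intermediate Value Theorem f must vanish at some point of (-2, -1).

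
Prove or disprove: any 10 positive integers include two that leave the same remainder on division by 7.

Yes.

Each integer lies in one of the 7 residue classes modulo 7.
Placing 10 integers into 7 classes, some class receives at least two — say a and b.
That is, a and b leave the same remainder on division by 7, as claimed.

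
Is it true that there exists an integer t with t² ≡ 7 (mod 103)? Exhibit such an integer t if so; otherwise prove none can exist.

t = 25

Take t = 25. Then 25² = 625 = 6·103 + 7, so 25² ≡ 7 (mod 103).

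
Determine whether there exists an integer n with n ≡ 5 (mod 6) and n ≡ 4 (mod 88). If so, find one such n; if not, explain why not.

No, no such integer exists.

Both moduli are multiples of 2 = gcd(6, 88), so any solution would satisfy n ≡ 5 and n ≡ 4 modulo 2 simultaneously.
However 5 ≡ 1 and 4 ≡ 0 (mod 2), and 1 ≠ 0.
Therefore no such n exists.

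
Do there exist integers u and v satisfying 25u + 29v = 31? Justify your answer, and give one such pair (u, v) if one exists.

25 and 29 are coprime, so 25u + 29v ranges over all of ℤ.
Run the Euclidean algorithm on 29 and 25: 29 = 1·25 + 4, 25 = 6·4 + 1, 4 = 4·1 + 0.
Back-substituting, 1 = 25 − 6·4 = 25 − 6·(29 − 1·25) = −6·29 + 7·25; that is, 25·7 + 29·(-6) = 1.
Times 31: 25·217 + 29·(-186) = 31, so (217, -186) solves it.
The general solution is u = 217 + 29k, v = -186 − 25k; taking k = -7 gives the smaller pair u = 14, v = -11.
Check: 25·14 + 29·(-11) = 350 − 319 = 31. ✓

u = 14, v = -11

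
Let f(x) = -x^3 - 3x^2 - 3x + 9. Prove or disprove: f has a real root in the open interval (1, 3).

Such a root exists.

f(1) = 2 and f(3) = -54, which have opposite signs.
Since f is a polynomial it is continuous on [1, 3].
By the Intermediate Value Theorem f must vanish at some point of (1, 3).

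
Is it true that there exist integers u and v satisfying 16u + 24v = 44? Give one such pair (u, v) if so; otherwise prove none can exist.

Any value of 16u + 24v is a multiple of gcd(16, 24) = 8.
But 44 is not a multiple of 8 (it leaves remainder 4).
So the equation is unsolvable over ℤ.

No such integers exist.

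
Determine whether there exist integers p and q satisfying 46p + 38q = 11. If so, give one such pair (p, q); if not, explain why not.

gcd(46, 38) = 2, so every integer of the form 46p + 38q is a multiple of 2.
But 11 = 2·5 + 1, so 2 ∤ 11.
Hence no integers p, q satisfy the equation.

No, no such integers exist.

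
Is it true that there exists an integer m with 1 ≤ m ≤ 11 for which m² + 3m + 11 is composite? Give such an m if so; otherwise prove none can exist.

m = 9

At m = 9: 9² + 3·9 + 11 = 119 = 7·17, which is composite.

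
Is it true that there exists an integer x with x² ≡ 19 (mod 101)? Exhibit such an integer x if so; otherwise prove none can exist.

x = 76

Take x = 76. Then 76² = 5776 = 57·101 + 19, so 76² ≡ 19 (mod 101).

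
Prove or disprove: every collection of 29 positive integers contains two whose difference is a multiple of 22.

True.

Partition the integers by their residue mod 22; there are 22 classes.
Placing 29 integers into 22 classes, some class receives at least two — say a and b.
Then a ≡ b (mod 22), i.e. 22 ∣ (a − b).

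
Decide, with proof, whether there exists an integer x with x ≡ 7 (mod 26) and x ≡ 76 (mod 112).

Reduce both congruences modulo 2, which divides 26 and 112: they say x ≡ 7 (mod 2) and x ≡ 76 (mod 2).
But 7 mod 2 = 1 while 76 mod 2 = 0, a contradiction.
So no integer satisfies both congruences.

No, no such integer exists.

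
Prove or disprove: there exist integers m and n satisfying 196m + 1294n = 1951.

There are no such integers.

Both 196 and 1294 are divisible by gcd(196, 1294) = 2, hence so is any combination 196m + 1294n.
However 1951 leaves remainder 1 on division by 2.
Therefore 196m + 1294n = 1951 has no solution in integers.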